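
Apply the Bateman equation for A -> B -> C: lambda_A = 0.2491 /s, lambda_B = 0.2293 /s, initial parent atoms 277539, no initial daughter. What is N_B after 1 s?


N_B(t) = lambda_A * N_A0 / (lambda_B - lambda_A) * [exp(-lambda_A*t) - exp(-lambda_B*t)]
exp(-0.2491*1) = 0.7795020; exp(-0.2293*1) = 0.7950900
N_B = 0.2491 * 277539 / (0.2293 - 0.2491) * (0.7795020 - 0.7950900)
N_B = 54428

54428


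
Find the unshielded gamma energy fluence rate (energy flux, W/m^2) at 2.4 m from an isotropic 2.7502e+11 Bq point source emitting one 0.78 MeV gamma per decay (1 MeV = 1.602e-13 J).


psi = A * E * 1.602e-13 / (4*pi*r^2)
psi = 2.7502e+11 * 0.78 * 1.602e-13 / (4*pi*2.4^2)
psi = 4.7478e-04 W/m^2

4.7478e-04


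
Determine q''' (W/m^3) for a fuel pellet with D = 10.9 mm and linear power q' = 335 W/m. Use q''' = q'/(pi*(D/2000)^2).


r = D / 2 / 1000 = 10.9 / 2 / 1000 = 0.00545 m
q''' = q' / (pi * r^2)
q''' = 335 / (pi * 0.00545^2)
q''' = 3.5901e+06 W/m^3

3.5901e+06


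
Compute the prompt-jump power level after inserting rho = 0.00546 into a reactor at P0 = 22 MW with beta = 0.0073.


P1/P0 = beta / (beta - rho)
P1/P0 = 0.0073 / (0.0073 - 0.00546) = 3.967391
P1 = 22 * 3.967391 = 87.283 MW

87.283


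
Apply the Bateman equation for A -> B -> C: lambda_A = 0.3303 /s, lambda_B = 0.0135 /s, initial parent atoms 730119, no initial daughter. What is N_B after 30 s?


N_B(t) = lambda_A * N_A0 / (lambda_B - lambda_A) * [exp(-lambda_A*t) - exp(-lambda_B*t)]
exp(-0.3303*30) = 4.972514e-05; exp(-0.0135*30) = 0.6669768
N_B = 0.3303 * 730119 / (0.0135 - 0.3303) * (4.972514e-05 - 0.6669768)
N_B = 507686

507686


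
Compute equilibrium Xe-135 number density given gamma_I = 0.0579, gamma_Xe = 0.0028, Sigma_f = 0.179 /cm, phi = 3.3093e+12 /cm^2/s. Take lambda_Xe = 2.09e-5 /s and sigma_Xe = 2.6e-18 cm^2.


Xe_eq = (gamma_I + gamma_Xe) * Sigma_f * phi / (lambda_Xe + sigma_Xe * phi)
Numerator = (0.0579 + 0.0028) * 0.179 * 3.3093e+12 = 3.595654e+10
Denominator = 2.09e-5 + 2.6e-18 * 3.3093e+12 = 2.950418e-05
Xe_eq = 3.595654e+10 / 2.950418e-05 = 1.2187e+15 /cm^3

1.2187e+15


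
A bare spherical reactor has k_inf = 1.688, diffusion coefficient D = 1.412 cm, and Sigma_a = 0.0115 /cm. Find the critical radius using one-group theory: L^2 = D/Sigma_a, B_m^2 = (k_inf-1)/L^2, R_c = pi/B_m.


L^2 = D / Sigma_a = 1.412 / 0.0115 = 122.7826 cm^2
B_m^2 = (k_inf - 1) / L^2 = (1.688 - 1) / 122.7826 = 0.005603400 /cm^2
For a bare sphere: B_g = pi/R, so R_c = pi / sqrt(B_m^2)
R_c = pi / sqrt(0.005603400) = 41.969 cm

41.969


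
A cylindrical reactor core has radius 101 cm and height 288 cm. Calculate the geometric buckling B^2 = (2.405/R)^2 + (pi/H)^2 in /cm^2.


B^2 = (2.405/R)^2 + (pi/H)^2
B^2 = (2.405/101)^2 + (pi/288)^2
B^2 = 6.8600e-04 /cm^2

6.8600e-04


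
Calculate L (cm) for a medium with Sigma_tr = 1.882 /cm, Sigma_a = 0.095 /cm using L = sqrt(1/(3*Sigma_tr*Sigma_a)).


D = 1 / (3 * Sigma_tr) = 1 / (3 * 1.882) = 0.1771165 cm
L = sqrt(D / Sigma_a)
L = sqrt(0.1771165 / 0.095)
L = 1.3654 cm

1.3654


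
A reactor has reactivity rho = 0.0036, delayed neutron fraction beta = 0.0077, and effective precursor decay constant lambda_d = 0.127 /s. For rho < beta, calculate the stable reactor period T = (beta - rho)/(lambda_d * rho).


T = (beta - rho) / (lambda_d * rho)
T = (0.0077 - 0.0036) / (0.127 * 0.0036)
T = 8.9676 s

8.9676


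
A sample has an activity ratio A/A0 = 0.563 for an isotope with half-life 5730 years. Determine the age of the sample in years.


lambda = ln(2) / t_half = ln(2) / 5730 = 1.209681e-04 /yr
t = -ln(A/A0) / lambda
t = -ln(0.563) / 1.209681e-04
t = 4749.0 yr

4749.0


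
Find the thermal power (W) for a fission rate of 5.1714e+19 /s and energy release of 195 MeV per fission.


P = fission_rate * E_MeV * 1.602e-13
P = 5.1714e+19 * 195 * 1.602e-13
P = 1.6155e+09 W

1.6155e+09


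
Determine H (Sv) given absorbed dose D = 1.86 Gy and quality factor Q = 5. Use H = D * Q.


H = D * Q
H = 1.86 * 5
H = 9.3000 Sv

9.3000


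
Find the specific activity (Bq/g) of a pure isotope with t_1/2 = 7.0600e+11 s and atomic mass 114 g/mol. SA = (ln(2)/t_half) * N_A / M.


lambda = ln(2) / t_half = ln(2) / 7.0600e+11 = 9.817949e-13 /s
SA = lambda * N_A / M
SA = 9.817949e-13 * 6.022e23 / 114
SA = 5.1863e+09 Bq/g

5.1863e+09


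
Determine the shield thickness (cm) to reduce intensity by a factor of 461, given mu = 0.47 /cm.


x = ln(factor) / mu
x = ln(461) / 0.47
x = 13.050 cm

13.050


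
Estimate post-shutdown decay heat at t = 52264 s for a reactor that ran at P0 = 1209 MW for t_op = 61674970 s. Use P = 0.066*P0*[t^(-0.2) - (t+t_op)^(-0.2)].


P/P0 = 0.066 * [t^(-0.2) - (t + t_op)^(-0.2)]
P/P0 = 0.066 * [52264^(-0.2) - (52264 + 61674970)^(-0.2)]
P/P0 = 0.066 * [0.1138569 - 0.02766334] = 0.005688775
P = 1209 * 0.005688775 = 6.8777 MW

6.8777


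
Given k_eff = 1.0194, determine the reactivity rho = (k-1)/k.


rho = (k_eff - 1) / k_eff
rho = (1.0194 - 1) / 1.0194
rho = 0.019031

0.019031


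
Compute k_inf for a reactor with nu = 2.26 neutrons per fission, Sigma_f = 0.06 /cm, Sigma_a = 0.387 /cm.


k_inf = nu * Sigma_f / Sigma_a
k_inf = 2.26 * 0.06 / 0.387
k_inf = 0.35039

0.35039


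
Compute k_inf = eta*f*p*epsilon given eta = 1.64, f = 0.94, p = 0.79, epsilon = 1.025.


k_inf = eta * f * p * epsilon
k_inf = 1.64 * 0.94 * 0.79 * 1.025
k_inf = 1.2483

1.2483


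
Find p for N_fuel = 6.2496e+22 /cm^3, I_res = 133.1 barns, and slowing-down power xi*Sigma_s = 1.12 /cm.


p = exp(-N * I * 1e-24 / (xi*Sigma_s))
p = exp(-6.2496e+22 * 133.1 * 1e-24 / 1.12)
p = 5.9498e-04

5.9498e-04


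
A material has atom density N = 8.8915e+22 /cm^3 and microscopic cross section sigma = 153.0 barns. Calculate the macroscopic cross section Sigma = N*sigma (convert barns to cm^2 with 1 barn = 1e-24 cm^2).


Sigma = N * sigma_barns * 1e-24
Sigma = 8.8915e+22 * 153.0 * 1e-24
Sigma = 13.604 /cm

13.604


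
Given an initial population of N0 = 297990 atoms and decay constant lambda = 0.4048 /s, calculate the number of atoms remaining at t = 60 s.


N = N0 * exp(-lambda * t)
N = 297990 * exp(-0.4048 * 60)
N = 8.4345e-06

8.4345e-06


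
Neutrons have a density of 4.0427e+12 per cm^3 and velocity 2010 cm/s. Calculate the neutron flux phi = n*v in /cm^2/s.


phi = n * v
phi = 4.0427e+12 * 2010
phi = 8.1258e+15 /cm^2/s

8.1258e+15


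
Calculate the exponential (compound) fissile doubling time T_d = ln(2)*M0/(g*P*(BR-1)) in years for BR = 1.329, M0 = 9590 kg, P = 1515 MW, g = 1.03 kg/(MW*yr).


Breeding gain G = BR - 1 = 1.329 - 1 = 0.329
Fissile production rate = g * P * G = 1.03 * 1515 * 0.329 = 513.38805 kg/yr
T_d = ln(2) * M0 / (g * P * G)
T_d = ln(2) * 9590 / 513.38805 = 12.948 yr

12.948


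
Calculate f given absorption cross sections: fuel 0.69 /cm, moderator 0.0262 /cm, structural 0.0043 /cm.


f = Sigma_a_fuel / (Sigma_a_fuel + Sigma_a_mod + Sigma_a_other)
f = 0.69 / (0.69 + 0.0262 + 0.0043)
f = 0.95767

0.95767


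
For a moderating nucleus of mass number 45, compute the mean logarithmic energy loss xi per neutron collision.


xi = 1 + (A-1)^2/(2A) * ln((A-1)/(A+1))
xi = 1 + (45-1)^2/(2*45) * ln((45-1)/(45 +1))
xi = 0.043793

0.043793


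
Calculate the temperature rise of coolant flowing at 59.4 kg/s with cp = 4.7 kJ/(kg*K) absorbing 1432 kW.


dT = Q / (m_dot * cp)
dT = 1432 / (59.4 * 4.7)
dT = 5.1293 C

5.1293


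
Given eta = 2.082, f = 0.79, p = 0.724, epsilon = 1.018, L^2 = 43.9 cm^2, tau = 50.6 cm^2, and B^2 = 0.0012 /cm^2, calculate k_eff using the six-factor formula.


k_inf = eta*f*p*eps = 2.082*0.79*0.724*1.018 = 1.212255
P_TNL = 1/(1 + L^2*B^2) = 1/(1 + 43.9*0.0012) = 0.9499563
P_FNL = exp(-B^2*tau) = exp(-0.0012*50.6) = 0.9410867
k_eff = k_inf * P_TNL * P_FNL = 1.212255 * 0.9499563 * 0.9410867
k_eff = 1.0837

1.0837


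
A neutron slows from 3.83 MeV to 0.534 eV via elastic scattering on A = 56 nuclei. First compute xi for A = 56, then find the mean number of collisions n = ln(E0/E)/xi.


xi = 1 + (A-1)^2/(2A)*ln((A-1)/(A+1)) = 0.03529286 (for A = 56)
n = ln(E0/E) / xi
n = ln(3.83e6 / 0.534) / 0.03529286
n = ln(7.172285e+06) / 0.03529286 = 447.28

447.28


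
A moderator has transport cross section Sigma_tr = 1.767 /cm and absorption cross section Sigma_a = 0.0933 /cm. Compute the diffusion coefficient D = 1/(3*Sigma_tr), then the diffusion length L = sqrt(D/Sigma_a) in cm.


D = 1 / (3 * Sigma_tr) = 1 / (3 * 1.767) = 0.1886437 cm
L = sqrt(D / Sigma_a)
L = sqrt(0.1886437 / 0.0933)
L = 1.4219 cm

1.4219


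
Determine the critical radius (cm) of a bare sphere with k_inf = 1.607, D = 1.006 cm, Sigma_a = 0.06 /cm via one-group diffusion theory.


L^2 = D / Sigma_a = 1.006 / 0.06 = 16.76667 cm^2
B_m^2 = (k_inf - 1) / L^2 = (1.607 - 1) / 16.76667 = 0.03620278 /cm^2
For a bare sphere: B_g = pi/R, so R_c = pi / sqrt(B_m^2)
R_c = pi / sqrt(0.03620278) = 16.511 cm

16.511


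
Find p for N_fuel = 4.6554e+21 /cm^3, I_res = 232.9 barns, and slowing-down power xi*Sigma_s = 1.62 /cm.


p = exp(-N * I * 1e-24 / (xi*Sigma_s))
p = exp(-4.6554e+21 * 232.9 * 1e-24 / 1.62)
p = 0.51207

0.51207


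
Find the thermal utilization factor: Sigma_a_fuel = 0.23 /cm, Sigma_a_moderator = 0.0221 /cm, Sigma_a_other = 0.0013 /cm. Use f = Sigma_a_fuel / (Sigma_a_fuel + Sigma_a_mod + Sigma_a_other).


f = Sigma_a_fuel / (Sigma_a_fuel + Sigma_a_mod + Sigma_a_other)
f = 0.23 / (0.23 + 0.0221 + 0.0013)
f = 0.90766

0.90766


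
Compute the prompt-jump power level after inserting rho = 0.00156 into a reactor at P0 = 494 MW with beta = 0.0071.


P1/P0 = beta / (beta - rho)
P1/P0 = 0.0071 / (0.0071 - 0.00156) = 1.281588
P1 = 494 * 1.281588 = 633.10 MW

633.10


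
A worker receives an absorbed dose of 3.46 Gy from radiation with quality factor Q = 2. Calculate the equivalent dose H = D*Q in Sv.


H = D * Q
H = 3.46 * 2
H = 6.9200 Sv

6.9200


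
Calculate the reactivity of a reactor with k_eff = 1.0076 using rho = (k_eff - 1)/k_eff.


rho = (k_eff - 1) / k_eff
rho = (1.0076 - 1) / 1.0076
rho = 0.0075427

0.0075427


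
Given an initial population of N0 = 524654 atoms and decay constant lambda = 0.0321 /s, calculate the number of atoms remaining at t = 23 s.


N = N0 * exp(-lambda * t)
N = 524654 * exp(-0.0321 * 23)
N = 250746

250746


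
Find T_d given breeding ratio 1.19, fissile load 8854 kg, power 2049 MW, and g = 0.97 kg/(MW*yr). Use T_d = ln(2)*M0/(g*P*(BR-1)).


Breeding gain G = BR - 1 = 1.19 - 1 = 0.19
Fissile production rate = g * P * G = 0.97 * 2049 * 0.19 = 377.6307 kg/yr
T_d = ln(2) * M0 / (g * P * G)
T_d = ln(2) * 8854 / 377.6307 = 16.252 yr

16.252


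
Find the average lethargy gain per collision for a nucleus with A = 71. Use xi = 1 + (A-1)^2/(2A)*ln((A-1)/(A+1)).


xi = 1 + (A-1)^2/(2A) * ln((A-1)/(A+1))
xi = 1 + (71-1)^2/(2*71) * ln((71-1)/(71 +1))
xi = 0.027906

0.027906


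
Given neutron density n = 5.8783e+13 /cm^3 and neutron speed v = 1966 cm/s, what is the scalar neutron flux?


phi = n * v
phi = 5.8783e+13 * 1966
phi = 1.1557e+17 /cm^2/s

1.1557e+17


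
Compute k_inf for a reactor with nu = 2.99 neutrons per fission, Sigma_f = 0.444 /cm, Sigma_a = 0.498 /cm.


k_inf = nu * Sigma_f / Sigma_a
k_inf = 2.99 * 0.444 / 0.498
k_inf = 2.6658

2.6658


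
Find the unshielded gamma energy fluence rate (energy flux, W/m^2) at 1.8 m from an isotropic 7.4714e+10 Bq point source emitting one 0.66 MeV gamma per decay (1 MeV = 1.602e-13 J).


psi = A * E * 1.602e-13 / (4*pi*r^2)
psi = 7.4714e+10 * 0.66 * 1.602e-13 / (4*pi*1.8^2)
psi = 1.9402e-04 W/m^2

1.9402e-04


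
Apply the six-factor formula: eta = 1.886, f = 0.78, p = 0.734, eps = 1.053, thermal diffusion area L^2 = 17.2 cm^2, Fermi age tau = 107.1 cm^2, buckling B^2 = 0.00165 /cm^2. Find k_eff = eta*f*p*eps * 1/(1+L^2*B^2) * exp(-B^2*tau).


k_inf = eta*f*p*eps = 1.886*0.78*0.734*1.053 = 1.137001
P_TNL = 1/(1 + L^2*B^2) = 1/(1 + 17.2*0.00165) = 0.9724032
P_FNL = exp(-B^2*tau) = exp(-0.00165*107.1) = 0.8380186
k_eff = k_inf * P_TNL * P_FNL = 1.137001 * 0.9724032 * 0.8380186
k_eff = 0.92653

0.92653


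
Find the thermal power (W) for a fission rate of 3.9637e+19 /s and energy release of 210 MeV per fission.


P = fission_rate * E_MeV * 1.602e-13
P = 3.9637e+19 * 210 * 1.602e-13
P = 1.3335e+09 W

1.3335e+09


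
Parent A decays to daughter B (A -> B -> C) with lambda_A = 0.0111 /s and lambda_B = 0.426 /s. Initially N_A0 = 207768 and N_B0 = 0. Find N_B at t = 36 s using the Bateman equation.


N_B(t) = lambda_A * N_A0 / (lambda_B - lambda_A) * [exp(-lambda_A*t) - exp(-lambda_B*t)]
exp(-0.0111*36) = 0.6705882; exp(-0.426*36) = 2.186049e-07
N_B = 0.0111 * 207768 / (0.426 - 0.0111) * (0.6705882 - 2.186049e-07)
N_B = 3727.5

3727.5


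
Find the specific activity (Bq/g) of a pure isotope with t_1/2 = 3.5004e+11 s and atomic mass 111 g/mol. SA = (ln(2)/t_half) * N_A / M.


lambda = ln(2) / t_half = ln(2) / 3.5004e+11 = 1.980194e-12 /s
SA = lambda * N_A / M
SA = 1.980194e-12 * 6.022e23 / 111
SA = 1.0743e+10 Bq/g

1.0743e+10


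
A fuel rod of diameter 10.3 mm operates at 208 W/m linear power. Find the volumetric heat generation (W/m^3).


r = D / 2 / 1000 = 10.3 / 2 / 1000 = 0.00515 m
q''' = q' / (pi * r^2)
q''' = 208 / (pi * 0.00515^2)
q''' = 2.4963e+06 W/m^3

2.4963e+06


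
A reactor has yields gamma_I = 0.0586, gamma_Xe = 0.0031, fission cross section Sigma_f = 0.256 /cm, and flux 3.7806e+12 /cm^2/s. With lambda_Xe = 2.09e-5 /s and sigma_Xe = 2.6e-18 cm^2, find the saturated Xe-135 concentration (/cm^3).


Xe_eq = (gamma_I + gamma_Xe) * Sigma_f * phi / (lambda_Xe + sigma_Xe * phi)
Numerator = (0.0586 + 0.0031) * 0.256 * 3.7806e+12 = 5.971533e+10
Denominator = 2.09e-5 + 2.6e-18 * 3.7806e+12 = 3.072956e-05
Xe_eq = 5.971533e+10 / 3.072956e-05 = 1.9433e+15 /cm^3

1.9433e+15


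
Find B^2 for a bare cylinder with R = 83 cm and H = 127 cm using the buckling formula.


B^2 = (2.405/R)^2 + (pi/H)^2
B^2 = (2.405/83)^2 + (pi/127)^2
B^2 = 0.0014515 /cm^2

0.0014515


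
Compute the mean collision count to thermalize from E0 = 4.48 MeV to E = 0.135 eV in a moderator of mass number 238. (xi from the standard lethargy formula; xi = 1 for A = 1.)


xi = 1 + (A-1)^2/(2A)*ln((A-1)/(A+1)) = 0.008379872 (for A = 238)
n = ln(E0/E) / xi
n = ln(4.48e6 / 0.135) / 0.008379872
n = ln(3.318519e+07) / 0.008379872 = 2066.6

2066.6


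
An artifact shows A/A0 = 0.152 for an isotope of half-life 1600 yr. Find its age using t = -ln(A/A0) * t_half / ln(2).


lambda = ln(2) / t_half = ln(2) / 1600 = 4.332170e-04 /yr
t = -ln(A/A0) / lambda
t = -ln(0.152) / 4.332170e-04
t = 4348.6 yr

4348.6


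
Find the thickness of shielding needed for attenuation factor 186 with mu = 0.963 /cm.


x = ln(factor) / mu
x = ln(186) / 0.963
x = 5.4265 cm

5.4265


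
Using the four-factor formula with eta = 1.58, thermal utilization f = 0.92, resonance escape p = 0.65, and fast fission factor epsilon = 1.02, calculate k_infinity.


k_inf = eta * f * p * epsilon
k_inf = 1.58 * 0.92 * 0.65 * 1.02
k_inf = 0.96374

0.96374


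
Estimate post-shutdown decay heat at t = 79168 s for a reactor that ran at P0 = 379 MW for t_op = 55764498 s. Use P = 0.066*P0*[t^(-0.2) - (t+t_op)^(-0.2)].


P/P0 = 0.066 * [t^(-0.2) - (t + t_op)^(-0.2)]
P/P0 = 0.066 * [79168^(-0.2) - (79168 + 55764498)^(-0.2)]
P/P0 = 0.066 * [0.1047828 - 0.02822313] = 0.005052938
P = 379 * 0.005052938 = 1.9151 MW

1.9151


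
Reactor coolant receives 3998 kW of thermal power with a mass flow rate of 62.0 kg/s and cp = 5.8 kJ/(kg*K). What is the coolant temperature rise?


dT = Q / (m_dot * cp)
dT = 3998 / (62.0 * 5.8)
dT = 11.118 C

11.118


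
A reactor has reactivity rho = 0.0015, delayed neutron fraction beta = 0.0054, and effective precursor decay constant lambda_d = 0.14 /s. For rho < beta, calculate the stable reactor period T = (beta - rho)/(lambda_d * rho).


T = (beta - rho) / (lambda_d * rho)
T = (0.0054 - 0.0015) / (0.14 * 0.0015)
T = 18.571 s

18.571


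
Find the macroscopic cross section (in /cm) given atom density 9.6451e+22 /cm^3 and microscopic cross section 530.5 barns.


Sigma = N * sigma_barns * 1e-24
Sigma = 9.6451e+22 * 530.5 * 1e-24
Sigma = 51.167 /cm

51.167


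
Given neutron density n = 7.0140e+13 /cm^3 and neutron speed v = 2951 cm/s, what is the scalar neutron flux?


phi = n * v
phi = 7.0140e+13 * 2951
phi = 2.0698e+17 /cm^2/s

2.0698e+17


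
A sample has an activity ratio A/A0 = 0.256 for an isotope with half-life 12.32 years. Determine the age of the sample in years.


lambda = ln(2) / t_half = ln(2) / 12.32 = 0.05626195 /yr
t = -ln(A/A0) / lambda
t = -ln(0.256) / 0.05626195
t = 24.218 yr

24.218


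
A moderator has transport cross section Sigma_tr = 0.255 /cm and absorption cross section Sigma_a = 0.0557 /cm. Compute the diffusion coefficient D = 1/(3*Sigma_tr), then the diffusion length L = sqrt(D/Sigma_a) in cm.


D = 1 / (3 * Sigma_tr) = 1 / (3 * 0.255) = 1.307190 cm
L = sqrt(D / Sigma_a)
L = sqrt(1.307190 / 0.0557)
L = 4.8444 cm

4.8444


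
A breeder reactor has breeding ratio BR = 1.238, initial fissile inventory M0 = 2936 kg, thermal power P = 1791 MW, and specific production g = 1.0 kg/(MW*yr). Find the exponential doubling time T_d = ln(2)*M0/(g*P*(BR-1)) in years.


Breeding gain G = BR - 1 = 1.238 - 1 = 0.238
Fissile production rate = g * P * G = 1.0 * 1791 * 0.238 = 426.258 kg/yr
T_d = ln(2) * M0 / (g * P * G)
T_d = ln(2) * 2936 / 426.258 = 4.7743 yr

4.7743


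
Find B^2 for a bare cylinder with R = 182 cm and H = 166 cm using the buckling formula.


B^2 = (2.405/R)^2 + (pi/H)^2
B^2 = (2.405/182)^2 + (pi/166)^2
B^2 = 5.3278e-04 /cm^2

5.3278e-04


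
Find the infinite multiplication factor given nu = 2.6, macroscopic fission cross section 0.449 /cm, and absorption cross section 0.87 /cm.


k_inf = nu * Sigma_f / Sigma_a
k_inf = 2.6 * 0.449 / 0.87
k_inf = 1.3418

1.3418


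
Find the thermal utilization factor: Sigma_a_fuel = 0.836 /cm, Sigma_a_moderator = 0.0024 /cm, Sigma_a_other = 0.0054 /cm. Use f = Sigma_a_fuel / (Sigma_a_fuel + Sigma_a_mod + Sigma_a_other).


f = Sigma_a_fuel / (Sigma_a_fuel + Sigma_a_mod + Sigma_a_other)
f = 0.836 / (0.836 + 0.0024 + 0.0054)
f = 0.99076

0.99076


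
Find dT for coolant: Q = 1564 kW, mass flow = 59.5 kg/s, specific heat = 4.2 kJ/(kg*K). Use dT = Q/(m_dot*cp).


dT = Q / (m_dot * cp)
dT = 1564 / (59.5 * 4.2)
dT = 6.2585 C

6.2585


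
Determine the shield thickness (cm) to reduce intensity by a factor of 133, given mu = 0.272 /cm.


x = ln(factor) / mu
x = ln(133) / 0.272
x = 17.979 cm

17.979


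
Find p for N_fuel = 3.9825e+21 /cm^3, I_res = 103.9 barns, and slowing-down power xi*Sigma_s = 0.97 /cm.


p = exp(-N * I * 1e-24 / (xi*Sigma_s))
p = exp(-3.9825e+21 * 103.9 * 1e-24 / 0.97)
p = 0.65274

0.65274


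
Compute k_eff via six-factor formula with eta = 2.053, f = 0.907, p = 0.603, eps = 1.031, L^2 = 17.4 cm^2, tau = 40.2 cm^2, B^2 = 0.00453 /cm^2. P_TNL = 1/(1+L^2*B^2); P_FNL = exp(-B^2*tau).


k_inf = eta*f*p*eps = 2.053*0.907*0.603*1.031 = 1.157637
P_TNL = 1/(1 + L^2*B^2) = 1/(1 + 17.4*0.00453) = 0.9269370
P_FNL = exp(-B^2*tau) = exp(-0.00453*40.2) = 0.8335130
k_eff = k_inf * P_TNL * P_FNL = 1.157637 * 0.9269370 * 0.8335130
k_eff = 0.89441

0.89441


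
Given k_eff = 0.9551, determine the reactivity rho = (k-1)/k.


rho = (k_eff - 1) / k_eff
rho = (0.9551 - 1) / 0.9551
rho = -0.047011

-0.047011


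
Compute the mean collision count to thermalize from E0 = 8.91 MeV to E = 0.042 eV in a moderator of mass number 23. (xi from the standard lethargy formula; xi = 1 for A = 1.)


xi = 1 + (A-1)^2/(2A)*ln((A-1)/(A+1)) = 0.08448899 (for A = 23)
n = ln(E0/E) / xi
n = ln(8.91e6 / 0.042) / 0.08448899
n = ln(2.121429e+08) / 0.08448899 = 226.93

226.93


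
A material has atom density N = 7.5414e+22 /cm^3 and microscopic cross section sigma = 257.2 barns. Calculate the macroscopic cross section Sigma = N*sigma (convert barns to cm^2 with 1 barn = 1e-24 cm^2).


Sigma = N * sigma_barns * 1e-24
Sigma = 7.5414e+22 * 257.2 * 1e-24
Sigma = 19.396 /cm

19.396


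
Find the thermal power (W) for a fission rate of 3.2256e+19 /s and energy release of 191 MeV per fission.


P = fission_rate * E_MeV * 1.602e-13
P = 3.2256e+19 * 191 * 1.602e-13
P = 9.8698e+08 W

9.8698e+08


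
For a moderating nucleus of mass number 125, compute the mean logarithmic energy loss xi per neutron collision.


xi = 1 + (A-1)^2/(2A) * ln((A-1)/(A+1))
xi = 1 + (125-1)^2/(2*125) * ln((125-1)/(125 +1))
xi = 0.015915

0.015915


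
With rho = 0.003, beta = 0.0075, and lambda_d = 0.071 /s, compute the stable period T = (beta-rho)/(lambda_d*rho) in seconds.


T = (beta - rho) / (lambda_d * rho)
T = (0.0075 - 0.003) / (0.071 * 0.003)
T = 21.127 s

21.127


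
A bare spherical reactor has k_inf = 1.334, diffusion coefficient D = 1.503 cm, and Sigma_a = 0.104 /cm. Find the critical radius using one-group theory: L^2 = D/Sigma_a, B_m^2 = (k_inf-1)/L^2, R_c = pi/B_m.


L^2 = D / Sigma_a = 1.503 / 0.104 = 14.45192 cm^2
B_m^2 = (k_inf - 1) / L^2 = (1.334 - 1) / 14.45192 = 0.02311112 /cm^2
For a bare sphere: B_g = pi/R, so R_c = pi / sqrt(B_m^2)
R_c = pi / sqrt(0.02311112) = 20.665 cm

20.665


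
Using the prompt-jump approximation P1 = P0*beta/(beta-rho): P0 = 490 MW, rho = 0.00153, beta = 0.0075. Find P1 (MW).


P1/P0 = beta / (beta - rho)
P1/P0 = 0.0075 / (0.0075 - 0.00153) = 1.256281
P1 = 490 * 1.256281 = 615.58 MW

615.58


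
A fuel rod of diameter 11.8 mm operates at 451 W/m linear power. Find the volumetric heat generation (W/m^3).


r = D / 2 / 1000 = 11.8 / 2 / 1000 = 0.0059 m
q''' = q' / (pi * r^2)
q''' = 451 / (pi * 0.0059^2)
q''' = 4.1240e+06 W/m^3

4.1240e+06


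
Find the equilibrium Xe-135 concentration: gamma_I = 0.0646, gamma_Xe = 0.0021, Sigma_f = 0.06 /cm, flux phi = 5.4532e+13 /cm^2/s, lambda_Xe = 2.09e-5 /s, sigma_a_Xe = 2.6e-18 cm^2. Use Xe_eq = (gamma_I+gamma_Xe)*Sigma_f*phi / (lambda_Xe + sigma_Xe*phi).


Xe_eq = (gamma_I + gamma_Xe) * Sigma_f * phi / (lambda_Xe + sigma_Xe * phi)
Numerator = (0.0646 + 0.0021) * 0.06 * 5.4532e+13 = 2.182371e+11
Denominator = 2.09e-5 + 2.6e-18 * 5.4532e+13 = 1.626832e-04
Xe_eq = 2.182371e+11 / 1.626832e-04 = 1.3415e+15 /cm^3

1.3415e+15


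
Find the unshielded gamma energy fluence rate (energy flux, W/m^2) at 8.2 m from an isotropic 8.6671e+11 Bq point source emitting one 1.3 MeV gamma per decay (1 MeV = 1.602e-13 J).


psi = A * E * 1.602e-13 / (4*pi*r^2)
psi = 8.6671e+11 * 1.3 * 1.602e-13 / (4*pi*8.2^2)
psi = 2.1362e-04 W/m^2

2.1362e-04


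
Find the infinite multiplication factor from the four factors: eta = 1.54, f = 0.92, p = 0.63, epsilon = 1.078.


k_inf = eta * f * p * epsilon
k_inf = 1.54 * 0.92 * 0.63 * 1.078
k_inf = 0.96221

0.96221


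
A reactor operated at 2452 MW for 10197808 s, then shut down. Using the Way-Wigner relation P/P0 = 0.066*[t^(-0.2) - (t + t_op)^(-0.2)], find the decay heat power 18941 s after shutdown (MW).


P/P0 = 0.066 * [t^(-0.2) - (t + t_op)^(-0.2)]
P/P0 = 0.066 * [18941^(-0.2) - (18941 + 10197808)^(-0.2)]
P/P0 = 0.066 * [0.1394824 - 0.03964035] = 0.006589575
P = 2452 * 0.006589575 = 16.158 MW

16.158


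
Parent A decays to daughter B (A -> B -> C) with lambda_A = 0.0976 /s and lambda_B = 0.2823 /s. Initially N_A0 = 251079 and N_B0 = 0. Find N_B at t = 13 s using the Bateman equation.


N_B(t) = lambda_A * N_A0 / (lambda_B - lambda_A) * [exp(-lambda_A*t) - exp(-lambda_B*t)]
exp(-0.0976*13) = 0.2811688; exp(-0.2823*13) = 0.02547902
N_B = 0.0976 * 251079 / (0.2823 - 0.0976) * (0.2811688 - 0.02547902)
N_B = 33924

33924


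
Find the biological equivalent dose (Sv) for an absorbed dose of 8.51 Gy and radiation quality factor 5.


H = D * Q
H = 8.51 * 5
H = 42.550 Sv

42.550


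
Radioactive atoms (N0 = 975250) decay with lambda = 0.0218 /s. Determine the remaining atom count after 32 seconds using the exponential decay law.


N = N0 * exp(-lambda * t)
N = 975250 * exp(-0.0218 * 32)
N = 485459

485459


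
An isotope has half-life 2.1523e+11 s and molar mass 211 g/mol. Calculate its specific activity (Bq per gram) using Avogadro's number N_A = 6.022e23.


lambda = ln(2) / t_half = ln(2) / 2.1523e+11 = 3.220495e-12 /s
SA = lambda * N_A / M
SA = 3.220495e-12 * 6.022e23 / 211
SA = 9.1914e+09 Bq/g

9.1914e+09


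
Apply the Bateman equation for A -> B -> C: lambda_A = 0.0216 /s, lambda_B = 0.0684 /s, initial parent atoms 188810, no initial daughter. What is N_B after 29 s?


N_B(t) = lambda_A * N_A0 / (lambda_B - lambda_A) * [exp(-lambda_A*t) - exp(-lambda_B*t)]
exp(-0.0216*29) = 0.5345126; exp(-0.0684*29) = 0.1375731
N_B = 0.0216 * 188810 / (0.0684 - 0.0216) * (0.5345126 - 0.1375731)
N_B = 34591

34591


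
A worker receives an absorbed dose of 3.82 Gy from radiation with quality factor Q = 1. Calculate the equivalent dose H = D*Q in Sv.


H = D * Q
H = 3.82 * 1
H = 3.8200 Sv

3.8200


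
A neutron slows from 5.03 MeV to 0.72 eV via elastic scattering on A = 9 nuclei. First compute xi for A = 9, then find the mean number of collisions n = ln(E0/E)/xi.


xi = 1 + (A-1)^2/(2A)*ln((A-1)/(A+1)) = 0.2066007 (for A = 9)
n = ln(E0/E) / xi
n = ln(5.03e6 / 0.72) / 0.2066007
n = ln(6.986111e+06) / 0.2066007 = 76.280

76.280


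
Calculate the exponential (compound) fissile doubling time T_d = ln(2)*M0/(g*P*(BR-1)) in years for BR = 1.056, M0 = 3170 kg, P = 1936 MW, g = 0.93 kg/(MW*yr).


Breeding gain G = BR - 1 = 1.056 - 1 = 0.056
Fissile production rate = g * P * G = 0.93 * 1936 * 0.056 = 100.82688 kg/yr
T_d = ln(2) * M0 / (g * P * G)
T_d = ln(2) * 3170 / 100.82688 = 21.793 yr

21.793


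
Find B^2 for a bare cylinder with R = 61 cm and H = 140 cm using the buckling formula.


B^2 = (2.405/R)^2 + (pi/H)^2
B^2 = (2.405/61)^2 + (pi/140)^2
B^2 = 0.0020580 /cm^2

0.0020580


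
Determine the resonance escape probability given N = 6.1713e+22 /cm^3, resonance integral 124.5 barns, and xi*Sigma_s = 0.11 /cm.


p = exp(-N * I * 1e-24 / (xi*Sigma_s))
p = exp(-6.1713e+22 * 124.5 * 1e-24 / 0.11)
p = 4.6285e-31

4.6285e-31


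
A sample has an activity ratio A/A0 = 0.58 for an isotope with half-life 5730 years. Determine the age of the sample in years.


lambda = ln(2) / t_half = ln(2) / 5730 = 1.209681e-04 /yr
t = -ln(A/A0) / lambda
t = -ln(0.58) / 1.209681e-04
t = 4503.1 yr

4503.1


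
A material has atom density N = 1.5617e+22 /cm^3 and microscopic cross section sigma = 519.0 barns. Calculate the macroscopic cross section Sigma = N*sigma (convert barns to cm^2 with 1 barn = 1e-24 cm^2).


Sigma = N * sigma_barns * 1e-24
Sigma = 1.5617e+22 * 519.0 * 1e-24
Sigma = 8.1052 /cm

8.1052


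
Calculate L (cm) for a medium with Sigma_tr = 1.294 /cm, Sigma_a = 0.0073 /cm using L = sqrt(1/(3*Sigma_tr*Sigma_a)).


D = 1 / (3 * Sigma_tr) = 1 / (3 * 1.294) = 0.2575992 cm
L = sqrt(D / Sigma_a)
L = sqrt(0.2575992 / 0.0073)
L = 5.9403 cm

5.9403


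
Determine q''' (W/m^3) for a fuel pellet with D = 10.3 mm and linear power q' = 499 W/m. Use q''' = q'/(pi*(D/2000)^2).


r = D / 2 / 1000 = 10.3 / 2 / 1000 = 0.00515 m
q''' = q' / (pi * r^2)
q''' = 499 / (pi * 0.00515^2)
q''' = 5.9888e+06 W/m^3

5.9888e+06


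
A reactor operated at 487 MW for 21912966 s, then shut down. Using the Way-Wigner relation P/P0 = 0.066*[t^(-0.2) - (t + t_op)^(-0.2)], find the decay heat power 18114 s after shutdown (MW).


P/P0 = 0.066 * [t^(-0.2) - (t + t_op)^(-0.2)]
P/P0 = 0.066 * [18114^(-0.2) - (18114 + 21912966)^(-0.2)]
P/P0 = 0.066 * [0.1407334 - 0.03402421] = 0.007042807
P = 487 * 0.007042807 = 3.4298 MW

3.4298


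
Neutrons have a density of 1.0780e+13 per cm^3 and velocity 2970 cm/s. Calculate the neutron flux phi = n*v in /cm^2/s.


phi = n * v
phi = 1.0780e+13 * 2970
phi = 3.2017e+16 /cm^2/s

3.2017e+16


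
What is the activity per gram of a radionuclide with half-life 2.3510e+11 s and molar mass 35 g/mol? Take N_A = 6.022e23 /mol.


lambda = ln(2) / t_half = ln(2) / 2.3510e+11 = 2.948308e-12 /s
SA = lambda * N_A / M
SA = 2.948308e-12 * 6.022e23 / 35
SA = 5.0728e+10 Bq/g

5.0728e+10


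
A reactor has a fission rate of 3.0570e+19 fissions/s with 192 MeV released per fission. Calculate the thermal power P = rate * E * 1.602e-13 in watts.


P = fission_rate * E_MeV * 1.602e-13
P = 3.0570e+19 * 192 * 1.602e-13
P = 9.4028e+08 W

9.4028e+08


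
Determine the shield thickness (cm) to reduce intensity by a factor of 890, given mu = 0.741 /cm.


x = ln(factor) / mu
x = ln(890) / 0.741
x = 9.1649 cm

9.1649


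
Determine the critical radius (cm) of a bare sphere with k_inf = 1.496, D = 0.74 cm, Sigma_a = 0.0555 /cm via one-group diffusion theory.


L^2 = D / Sigma_a = 0.74 / 0.0555 = 13.33333 cm^2
B_m^2 = (k_inf - 1) / L^2 = (1.496 - 1) / 13.33333 = 0.03720001 /cm^2
For a bare sphere: B_g = pi/R, so R_c = pi / sqrt(B_m^2)
R_c = pi / sqrt(0.03720001) = 16.288 cm

16.288


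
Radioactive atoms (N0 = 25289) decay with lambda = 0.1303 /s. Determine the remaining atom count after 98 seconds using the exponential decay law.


N = N0 * exp(-lambda * t)
N = 25289 * exp(-0.1303 * 98)
N = 0.071987

0.071987


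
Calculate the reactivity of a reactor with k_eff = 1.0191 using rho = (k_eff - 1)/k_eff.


rho = (k_eff - 1) / k_eff
rho = (1.0191 - 1) / 1.0191
rho = 0.018742

0.018742


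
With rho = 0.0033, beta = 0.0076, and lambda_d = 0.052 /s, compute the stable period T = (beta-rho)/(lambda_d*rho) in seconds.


T = (beta - rho) / (lambda_d * rho)
T = (0.0076 - 0.0033) / (0.052 * 0.0033)
T = 25.058 s

25.058


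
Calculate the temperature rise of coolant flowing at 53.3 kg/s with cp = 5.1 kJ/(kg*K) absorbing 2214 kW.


dT = Q / (m_dot * cp)
dT = 2214 / (53.3 * 5.1)
dT = 8.1448 C

8.1448


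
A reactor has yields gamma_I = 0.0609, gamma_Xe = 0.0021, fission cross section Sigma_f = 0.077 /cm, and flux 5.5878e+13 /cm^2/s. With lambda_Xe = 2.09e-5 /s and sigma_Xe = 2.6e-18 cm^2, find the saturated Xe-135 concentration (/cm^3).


Xe_eq = (gamma_I + gamma_Xe) * Sigma_f * phi / (lambda_Xe + sigma_Xe * phi)
Numerator = (0.0609 + 0.0021) * 0.077 * 5.5878e+13 = 2.710642e+11
Denominator = 2.09e-5 + 2.6e-18 * 5.5878e+13 = 1.661828e-04
Xe_eq = 2.710642e+11 / 1.661828e-04 = 1.6311e+15 /cm^3

1.6311e+15


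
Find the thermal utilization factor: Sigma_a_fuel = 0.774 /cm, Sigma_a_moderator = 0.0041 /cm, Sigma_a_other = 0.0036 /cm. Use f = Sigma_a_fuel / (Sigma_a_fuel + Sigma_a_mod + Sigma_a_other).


f = Sigma_a_fuel / (Sigma_a_fuel + Sigma_a_mod + Sigma_a_other)
f = 0.774 / (0.774 + 0.0041 + 0.0036)
f = 0.99015

0.99015


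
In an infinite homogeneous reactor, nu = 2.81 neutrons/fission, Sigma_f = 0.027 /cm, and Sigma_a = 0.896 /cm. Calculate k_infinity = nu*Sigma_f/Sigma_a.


k_inf = nu * Sigma_f / Sigma_a
k_inf = 2.81 * 0.027 / 0.896
k_inf = 0.084676

0.084676


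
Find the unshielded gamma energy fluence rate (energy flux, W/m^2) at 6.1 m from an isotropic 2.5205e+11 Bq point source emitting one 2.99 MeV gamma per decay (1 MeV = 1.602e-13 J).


psi = A * E * 1.602e-13 / (4*pi*r^2)
psi = 2.5205e+11 * 2.99 * 1.602e-13 / (4*pi*6.1^2)
psi = 2.5820e-04 W/m^2

2.5820e-04


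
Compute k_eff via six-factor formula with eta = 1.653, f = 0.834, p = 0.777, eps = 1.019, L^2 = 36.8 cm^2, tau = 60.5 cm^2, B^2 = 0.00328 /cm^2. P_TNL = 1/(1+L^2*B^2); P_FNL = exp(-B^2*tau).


k_inf = eta*f*p*eps = 1.653*0.834*0.777*1.019 = 1.091526
P_TNL = 1/(1 + L^2*B^2) = 1/(1 + 36.8*0.00328) = 0.8922963
P_FNL = exp(-B^2*tau) = exp(-0.00328*60.5) = 0.8200090
k_eff = k_inf * P_TNL * P_FNL = 1.091526 * 0.8922963 * 0.8200090
k_eff = 0.79866

0.79866


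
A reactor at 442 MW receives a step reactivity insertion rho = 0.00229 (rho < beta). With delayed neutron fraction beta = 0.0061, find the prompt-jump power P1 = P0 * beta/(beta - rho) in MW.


P1/P0 = beta / (beta - rho)
P1/P0 = 0.0061 / (0.0061 - 0.00229) = 1.601050
P1 = 442 * 1.601050 = 707.66 MW

707.66


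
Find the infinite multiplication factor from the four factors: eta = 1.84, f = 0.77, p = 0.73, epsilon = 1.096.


k_inf = eta * f * p * epsilon
k_inf = 1.84 * 0.77 * 0.73 * 1.096
k_inf = 1.1336

1.1336


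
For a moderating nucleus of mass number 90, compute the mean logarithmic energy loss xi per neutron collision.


xi = 1 + (A-1)^2/(2A) * ln((A-1)/(A+1))
xi = 1 + (90-1)^2/(2*90) * ln((90-1)/(90 +1))
xi = 0.022059

0.022059


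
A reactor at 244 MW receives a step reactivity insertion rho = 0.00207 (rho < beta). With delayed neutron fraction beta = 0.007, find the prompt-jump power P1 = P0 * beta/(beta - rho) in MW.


P1/P0 = beta / (beta - rho)
P1/P0 = 0.007 / (0.007 - 0.00207) = 1.419878
P1 = 244 * 1.419878 = 346.45 MW

346.45


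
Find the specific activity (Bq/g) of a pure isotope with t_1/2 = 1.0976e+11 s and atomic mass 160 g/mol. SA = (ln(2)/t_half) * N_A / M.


lambda = ln(2) / t_half = ln(2) / 1.0976e+11 = 6.315116e-12 /s
SA = lambda * N_A / M
SA = 6.315116e-12 * 6.022e23 / 160
SA = 2.3769e+10 Bq/g

2.3769e+10


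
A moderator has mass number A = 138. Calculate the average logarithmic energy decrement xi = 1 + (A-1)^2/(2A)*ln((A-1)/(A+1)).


xi = 1 + (A-1)^2/(2A) * ln((A-1)/(A+1))
xi = 1 + (138-1)^2/(2*138) * ln((138-1)/(138 +1))
xi = 0.014423

0.014423


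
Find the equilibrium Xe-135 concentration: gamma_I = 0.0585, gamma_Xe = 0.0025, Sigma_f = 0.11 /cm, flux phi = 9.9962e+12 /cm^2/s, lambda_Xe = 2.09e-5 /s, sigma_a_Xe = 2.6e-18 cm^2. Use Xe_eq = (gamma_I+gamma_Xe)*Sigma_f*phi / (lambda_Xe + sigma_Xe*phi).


Xe_eq = (gamma_I + gamma_Xe) * Sigma_f * phi / (lambda_Xe + sigma_Xe * phi)
Numerator = (0.0585 + 0.0025) * 0.11 * 9.9962e+12 = 6.707450e+10
Denominator = 2.09e-5 + 2.6e-18 * 9.9962e+12 = 4.689012e-05
Xe_eq = 6.707450e+10 / 4.689012e-05 = 1.4305e+15 /cm^3

1.4305e+15


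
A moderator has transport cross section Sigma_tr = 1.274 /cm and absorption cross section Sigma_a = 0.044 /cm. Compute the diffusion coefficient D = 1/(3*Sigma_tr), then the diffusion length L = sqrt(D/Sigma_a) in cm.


D = 1 / (3 * Sigma_tr) = 1 / (3 * 1.274) = 0.2616431 cm
L = sqrt(D / Sigma_a)
L = sqrt(0.2616431 / 0.044)
L = 2.4385 cm

2.4385


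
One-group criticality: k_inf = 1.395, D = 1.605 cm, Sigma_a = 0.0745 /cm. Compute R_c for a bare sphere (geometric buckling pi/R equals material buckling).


L^2 = D / Sigma_a = 1.605 / 0.0745 = 21.54362 cm^2
B_m^2 = (k_inf - 1) / L^2 = (1.395 - 1) / 21.54362 = 0.01833489 /cm^2
For a bare sphere: B_g = pi/R, so R_c = pi / sqrt(B_m^2)
R_c = pi / sqrt(0.01833489) = 23.201 cm

23.201


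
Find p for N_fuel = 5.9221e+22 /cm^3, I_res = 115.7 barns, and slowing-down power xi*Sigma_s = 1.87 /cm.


p = exp(-N * I * 1e-24 / (xi*Sigma_s))
p = exp(-5.9221e+22 * 115.7 * 1e-24 / 1.87)
p = 0.025627

0.025627


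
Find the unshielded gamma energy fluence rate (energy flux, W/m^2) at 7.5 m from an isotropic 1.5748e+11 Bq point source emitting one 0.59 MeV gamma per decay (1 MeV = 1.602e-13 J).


psi = A * E * 1.602e-13 / (4*pi*r^2)
psi = 1.5748e+11 * 0.59 * 1.602e-13 / (4*pi*7.5^2)
psi = 2.1058e-05 W/m^2

2.1058e-05


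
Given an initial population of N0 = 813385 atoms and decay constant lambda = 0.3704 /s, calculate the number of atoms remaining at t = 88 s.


N = N0 * exp(-lambda * t)
N = 813385 * exp(-0.3704 * 88)
N = 5.6804e-09

5.6804e-09


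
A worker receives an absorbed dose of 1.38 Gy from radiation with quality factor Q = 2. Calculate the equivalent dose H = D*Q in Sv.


H = D * Q
H = 1.38 * 2
H = 2.7600 Sv

2.7600


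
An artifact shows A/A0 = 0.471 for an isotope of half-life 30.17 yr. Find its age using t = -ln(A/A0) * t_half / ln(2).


lambda = ln(2) / t_half = ln(2) / 30.17 = 0.02297472 /yr
t = -ln(A/A0) / lambda
t = -ln(0.471) / 0.02297472
t = 32.771 yr

32.771


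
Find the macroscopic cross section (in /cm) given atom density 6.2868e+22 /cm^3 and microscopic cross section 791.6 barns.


Sigma = N * sigma_barns * 1e-24
Sigma = 6.2868e+22 * 791.6 * 1e-24
Sigma = 49.766 /cm

49.766


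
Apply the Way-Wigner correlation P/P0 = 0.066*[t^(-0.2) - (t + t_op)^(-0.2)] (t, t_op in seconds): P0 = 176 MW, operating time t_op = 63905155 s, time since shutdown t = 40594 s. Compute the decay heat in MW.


P/P0 = 0.066 * [t^(-0.2) - (t + t_op)^(-0.2)]
P/P0 = 0.066 * [40594^(-0.2) - (40594 + 63905155)^(-0.2)]
P/P0 = 0.066 * [0.1197589 - 0.02746867] = 0.006091155
P = 176 * 0.006091155 = 1.0720 MW

1.0720


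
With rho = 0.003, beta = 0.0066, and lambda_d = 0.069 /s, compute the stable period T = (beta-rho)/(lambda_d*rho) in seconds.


T = (beta - rho) / (lambda_d * rho)
T = (0.0066 - 0.003) / (0.069 * 0.003)
T = 17.391 s

17.391


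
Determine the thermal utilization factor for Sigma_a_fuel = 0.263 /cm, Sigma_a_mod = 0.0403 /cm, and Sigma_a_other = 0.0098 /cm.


f = Sigma_a_fuel / (Sigma_a_fuel + Sigma_a_mod + Sigma_a_other)
f = 0.263 / (0.263 + 0.0403 + 0.0098)
f = 0.83999

0.83999


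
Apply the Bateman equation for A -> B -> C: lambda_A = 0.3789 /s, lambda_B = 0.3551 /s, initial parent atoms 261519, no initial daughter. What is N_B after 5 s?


N_B(t) = lambda_A * N_A0 / (lambda_B - lambda_A) * [exp(-lambda_A*t) - exp(-lambda_B*t)]
exp(-0.3789*5) = 0.1503935; exp(-0.3551*5) = 0.1693987
N_B = 0.3789 * 261519 / (0.3551 - 0.3789) * (0.1503935 - 0.1693987)
N_B = 79127

79127


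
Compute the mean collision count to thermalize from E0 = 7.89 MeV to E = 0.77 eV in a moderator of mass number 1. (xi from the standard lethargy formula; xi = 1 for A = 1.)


xi = 1 + (A-1)^2/(2A)*ln((A-1)/(A+1)) = 1 (for A = 1)
n = ln(E0/E) / xi
n = ln(7.89e6 / 0.77) / 1
n = ln(1.024675e+07) / 1 = 16.142

16.142


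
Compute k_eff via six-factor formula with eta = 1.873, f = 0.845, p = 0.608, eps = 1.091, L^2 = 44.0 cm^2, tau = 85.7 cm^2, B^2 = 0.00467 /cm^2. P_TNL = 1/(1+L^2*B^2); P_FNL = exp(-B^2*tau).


k_inf = eta*f*p*eps = 1.873*0.845*0.608*1.091 = 1.049839
P_TNL = 1/(1 + L^2*B^2) = 1/(1 + 44.0*0.00467) = 0.8295451
P_FNL = exp(-B^2*tau) = exp(-0.00467*85.7) = 0.6701733
k_eff = k_inf * P_TNL * P_FNL = 1.049839 * 0.8295451 * 0.6701733
k_eff = 0.58365

0.58365


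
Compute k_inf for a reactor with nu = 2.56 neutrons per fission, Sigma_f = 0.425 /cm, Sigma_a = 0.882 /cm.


k_inf = nu * Sigma_f / Sigma_a
k_inf = 2.56 * 0.425 / 0.882
k_inf = 1.2336

1.2336


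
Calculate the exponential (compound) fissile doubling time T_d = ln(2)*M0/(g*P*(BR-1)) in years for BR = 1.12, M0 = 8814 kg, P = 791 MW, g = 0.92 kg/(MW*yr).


Breeding gain G = BR - 1 = 1.12 - 1 = 0.12
Fissile production rate = g * P * G = 0.92 * 791 * 0.12 = 87.3264 kg/yr
T_d = ln(2) * M0 / (g * P * G)
T_d = ln(2) * 8814 / 87.3264 = 69.961 yr

69.961


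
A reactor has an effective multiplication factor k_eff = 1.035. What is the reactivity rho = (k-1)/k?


rho = (k_eff - 1) / k_eff
rho = (1.035 - 1) / 1.035
rho = 0.033816

0.033816


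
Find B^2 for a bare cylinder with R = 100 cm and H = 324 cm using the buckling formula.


B^2 = (2.405/R)^2 + (pi/H)^2
B^2 = (2.405/100)^2 + (pi/324)^2
B^2 = 6.7242e-04 /cm^2

6.7242e-04


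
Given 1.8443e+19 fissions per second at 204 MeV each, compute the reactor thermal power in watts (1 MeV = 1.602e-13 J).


P = fission_rate * E_MeV * 1.602e-13
P = 1.8443e+19 * 204 * 1.602e-13
P = 6.0273e+08 W

6.0273e+08


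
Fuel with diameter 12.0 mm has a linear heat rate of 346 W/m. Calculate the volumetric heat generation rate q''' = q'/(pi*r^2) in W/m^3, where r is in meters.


r = D / 2 / 1000 = 12.0 / 2 / 1000 = 0.006 m
q''' = q' / (pi * r^2)
q''' = 346 / (pi * 0.006^2)
q''' = 3.0593e+06 W/m^3

3.0593e+06


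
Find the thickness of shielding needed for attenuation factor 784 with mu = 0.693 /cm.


x = ln(factor) / mu
x = ln(784) / 0.693
x = 9.6168 cm

9.6168


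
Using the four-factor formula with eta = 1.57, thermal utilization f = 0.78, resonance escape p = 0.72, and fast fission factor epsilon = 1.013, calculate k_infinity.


k_inf = eta * f * p * epsilon
k_inf = 1.57 * 0.78 * 0.72 * 1.013
k_inf = 0.89317

0.89317
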